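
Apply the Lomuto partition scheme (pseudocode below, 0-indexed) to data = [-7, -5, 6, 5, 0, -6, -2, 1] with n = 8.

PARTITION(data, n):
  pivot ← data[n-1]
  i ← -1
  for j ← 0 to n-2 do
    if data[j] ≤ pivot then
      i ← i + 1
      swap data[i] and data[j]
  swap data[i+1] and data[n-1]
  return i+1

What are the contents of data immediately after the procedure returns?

pivot = data[7] = 1; i = -1
j=0: data[0]=-7 ≤ 1 → i=0, swap data[0],data[0] (no change) → [-7, -5, 6, 5, 0, -6, -2, 1]
j=1: data[1]=-5 ≤ 1 → i=1, swap data[1],data[1] (no change) → [-7, -5, 6, 5, 0, -6, -2, 1]
j=2: data[2]=6 > 1 → no swap
j=3: data[3]=5 > 1 → no swap
j=4: data[4]=0 ≤ 1 → i=2, swap data[2],data[4] → [-7, -5, 0, 5, 6, -6, -2, 1]
j=5: data[5]=-6 ≤ 1 → i=3, swap data[3],data[5] → [-7, -5, 0, -6, 6, 5, -2, 1]
j=6: data[6]=-2 ≤ 1 → i=4, swap data[4],data[6] → [-7, -5, 0, -6, -2, 5, 6, 1]
final swap data[5],data[7] → [-7, -5, 0, -6, -2, 1, 6, 5]; return 5

[-7, -5, 0, -6, -2, 1, 6, 5]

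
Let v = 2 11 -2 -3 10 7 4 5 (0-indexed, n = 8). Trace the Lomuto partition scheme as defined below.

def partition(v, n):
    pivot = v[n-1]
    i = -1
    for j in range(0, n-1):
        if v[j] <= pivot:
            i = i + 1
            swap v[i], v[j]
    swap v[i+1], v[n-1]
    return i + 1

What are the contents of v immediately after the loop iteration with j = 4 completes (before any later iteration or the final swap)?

pivot = v[7] = 5; i = -1
j=0: v[0]=2 ≤ 5 → i=0, swap v[0],v[0] (no change) → 2 11 -2 -3 10 7 4 5
j=1: v[1]=11 > 5 → no swap
j=2: v[2]=-2 ≤ 5 → i=1, swap v[1],v[2] → 2 -2 11 -3 10 7 4 5
j=3: v[3]=-3 ≤ 5 → i=2, swap v[2],v[3] → 2 -2 -3 11 10 7 4 5
j=4: v[4]=10 > 5 → no swap
(after j=4) v = 2 -2 -3 11 10 7 4 5

2 -2 -3 11 10 7 4 5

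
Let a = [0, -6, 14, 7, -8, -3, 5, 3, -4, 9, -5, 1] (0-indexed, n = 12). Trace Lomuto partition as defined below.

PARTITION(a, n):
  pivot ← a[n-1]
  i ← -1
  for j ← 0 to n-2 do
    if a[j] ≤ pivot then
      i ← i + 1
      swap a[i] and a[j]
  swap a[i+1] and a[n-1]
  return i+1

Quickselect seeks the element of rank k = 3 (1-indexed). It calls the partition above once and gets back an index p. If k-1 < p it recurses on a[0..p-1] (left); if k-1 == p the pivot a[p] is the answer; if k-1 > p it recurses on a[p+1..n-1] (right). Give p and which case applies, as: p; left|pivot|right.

pivot = a[11] = 1; i = -1
j=0: a[0]=0 ≤ 1 → i=0, swap a[0],a[0] (no change) → [0, -6, 14, 7, -8, -3, 5, 3, -4, 9, -5, 1]
j=1: a[1]=-6 ≤ 1 → i=1, swap a[1],a[1] (no change) → [0, -6, 14, 7, -8, -3, 5, 3, -4, 9, -5, 1]
j=2: a[2]=14 > 1 → no swap
j=3: a[3]=7 > 1 → no swap
j=4: a[4]=-8 ≤ 1 → i=2, swap a[2],a[4] → [0, -6, -8, 7, 14, -3, 5, 3, -4, 9, -5, 1]
j=5: a[5]=-3 ≤ 1 → i=3, swap a[3],a[5] → [0, -6, -8, -3, 14, 7, 5, 3, -4, 9, -5, 1]
j=6: a[6]=5 > 1 → no swap
j=7: a[7]=3 > 1 → no swap
j=8: a[8]=-4 ≤ 1 → i=4, swap a[4],a[8] → [0, -6, -8, -3, -4, 7, 5, 3, 14, 9, -5, 1]
j=9: a[9]=9 > 1 → no swap
j=10: a[10]=-5 ≤ 1 → i=5, swap a[5],a[10] → [0, -6, -8, -3, -4, -5, 5, 3, 14, 9, 7, 1]
final swap a[6],a[11] → [0, -6, -8, -3, -4, -5, 1, 3, 14, 9, 7, 5]; return 6
p = 6; k-1 = 2 < 6 ⇒ left

6; left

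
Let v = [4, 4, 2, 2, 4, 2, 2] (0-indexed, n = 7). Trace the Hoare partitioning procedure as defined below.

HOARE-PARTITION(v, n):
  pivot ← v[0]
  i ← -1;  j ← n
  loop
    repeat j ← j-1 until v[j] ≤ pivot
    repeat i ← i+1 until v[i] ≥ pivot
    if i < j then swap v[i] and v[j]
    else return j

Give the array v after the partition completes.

pivot = v[0] = 4; i = -1, j = 7
j→6 (v[6]=2≤4), i→0 (v[0]=4≥4); i<j, swap → [2, 4, 2, 2, 4, 2, 4]
j→5 (v[5]=2≤4), i→1 (v[1]=4≥4); i<j, swap → [2, 2, 2, 2, 4, 4, 4]
j→4, i→4; i≥j, return j=4. v = [2, 2, 2, 2, 4, 4, 4]

[2, 2, 2, 2, 4, 4, 4]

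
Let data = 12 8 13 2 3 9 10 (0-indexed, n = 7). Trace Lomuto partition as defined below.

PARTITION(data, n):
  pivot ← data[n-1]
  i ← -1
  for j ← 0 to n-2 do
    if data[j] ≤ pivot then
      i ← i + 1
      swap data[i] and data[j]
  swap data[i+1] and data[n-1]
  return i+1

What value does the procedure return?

pivot=10, i=-1
j=0: 12>10, skip
j=1: 8≤10, i=0, swap(0,1) ⇒ 8 12 13 2 3 9 10
j=2: 13>10, skip
j=3: 2≤10, i=1, swap(1,3) ⇒ 8 2 13 12 3 9 10
j=4: 3≤10, i=2, swap(2,4) ⇒ 8 2 3 12 13 9 10
j=5: 9≤10, i=3, swap(3,5) ⇒ 8 2 3 9 13 12 10
swap(4,6) ⇒ 8 2 3 9 10 12 13; return 4

4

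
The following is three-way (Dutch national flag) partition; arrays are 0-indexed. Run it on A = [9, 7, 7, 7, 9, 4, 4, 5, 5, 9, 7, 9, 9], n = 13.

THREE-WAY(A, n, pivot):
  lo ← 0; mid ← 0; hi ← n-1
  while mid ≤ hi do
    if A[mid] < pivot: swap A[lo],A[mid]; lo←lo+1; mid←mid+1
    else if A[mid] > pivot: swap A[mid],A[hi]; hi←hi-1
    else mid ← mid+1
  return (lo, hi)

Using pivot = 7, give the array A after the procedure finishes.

[5, 4, 4, 5, 7, 7, 7, 7, 9, 9, 9, 9, 9]

pivot = 7; lo=0, mid=0, hi=12
A[mid]=9>7: swap A[0],A[12]; hi=11 → [9, 7, 7, 7, 9, 4, 4, 5, 5, 9, 7, 9, 9]
A[mid]=9>7: swap A[0],A[11]; hi=10 → [9, 7, 7, 7, 9, 4, 4, 5, 5, 9, 7, 9, 9]
A[mid]=9>7: swap A[0],A[10]; hi=9 → [7, 7, 7, 7, 9, 4, 4, 5, 5, 9, 9, 9, 9]
A[mid]=7=7: mid=1
A[mid]=7=7: mid=2
A[mid]=7=7: mid=3
A[mid]=7=7: mid=4
A[mid]=9>7: swap A[4],A[9]; hi=8 → [7, 7, 7, 7, 9, 4, 4, 5, 5, 9, 9, 9, 9]
A[mid]=9>7: swap A[4],A[8]; hi=7 → [7, 7, 7, 7, 5, 4, 4, 5, 9, 9, 9, 9, 9]
A[mid]=5<7: swap A[0],A[4]; lo=1,mid=5 → [5, 7, 7, 7, 7, 4, 4, 5, 9, 9, 9, 9, 9]
A[mid]=4<7: swap A[1],A[5]; lo=2,mid=6 → [5, 4, 7, 7, 7, 7, 4, 5, 9, 9, 9, 9, 9]
A[mid]=4<7: swap A[2],A[6]; lo=3,mid=7 → [5, 4, 4, 7, 7, 7, 7, 5, 9, 9, 9, 9, 9]
A[mid]=5<7: swap A[3],A[7]; lo=4,mid=8 → [5, 4, 4, 5, 7, 7, 7, 7, 9, 9, 9, 9, 9]
end: lo=4, hi=7; A = [5, 4, 4, 5, 7, 7, 7, 7, 9, 9, 9, 9, 9]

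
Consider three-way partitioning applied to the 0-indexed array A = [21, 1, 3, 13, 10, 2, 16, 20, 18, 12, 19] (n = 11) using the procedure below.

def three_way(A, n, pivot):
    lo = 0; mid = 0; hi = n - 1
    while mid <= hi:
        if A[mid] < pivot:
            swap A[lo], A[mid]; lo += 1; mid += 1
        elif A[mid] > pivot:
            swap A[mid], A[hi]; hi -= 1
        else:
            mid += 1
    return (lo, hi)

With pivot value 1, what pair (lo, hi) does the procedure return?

(0, 0)

pivot = 1; lo=0, mid=0, hi=10
A[mid]=21>1: swap A[0],A[10]; hi=9 → [19, 1, 3, 13, 10, 2, 16, 20, 18, 12, 21]
A[mid]=19>1: swap A[0],A[9]; hi=8 → [12, 1, 3, 13, 10, 2, 16, 20, 18, 19, 21]
A[mid]=12>1: swap A[0],A[8]; hi=7 → [18, 1, 3, 13, 10, 2, 16, 20, 12, 19, 21]
A[mid]=18>1: swap A[0],A[7]; hi=6 → [20, 1, 3, 13, 10, 2, 16, 18, 12, 19, 21]
A[mid]=20>1: swap A[0],A[6]; hi=5 → [16, 1, 3, 13, 10, 2, 20, 18, 12, 19, 21]
A[mid]=16>1: swap A[0],A[5]; hi=4 → [2, 1, 3, 13, 10, 16, 20, 18, 12, 19, 21]
A[mid]=2>1: swap A[0],A[4]; hi=3 → [10, 1, 3, 13, 2, 16, 20, 18, 12, 19, 21]
A[mid]=10>1: swap A[0],A[3]; hi=2 → [13, 1, 3, 10, 2, 16, 20, 18, 12, 19, 21]
A[mid]=13>1: swap A[0],A[2]; hi=1 → [3, 1, 13, 10, 2, 16, 20, 18, 12, 19, 21]
A[mid]=3>1: swap A[0],A[1]; hi=0 → [1, 3, 13, 10, 2, 16, 20, 18, 12, 19, 21]
A[mid]=1=1: mid=1
end: lo=0, hi=0; A = [1, 3, 13, 10, 2, 16, 20, 18, 12, 19, 21]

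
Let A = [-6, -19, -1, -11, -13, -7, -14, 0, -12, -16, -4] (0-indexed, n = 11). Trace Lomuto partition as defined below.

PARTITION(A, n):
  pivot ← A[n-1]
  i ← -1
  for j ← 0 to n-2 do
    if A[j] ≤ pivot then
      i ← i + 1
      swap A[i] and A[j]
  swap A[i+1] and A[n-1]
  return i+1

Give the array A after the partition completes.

[-6, -19, -11, -13, -7, -14, -12, -16, -4, 0, -1]

pivot=-4, i=-1
j=0: -6≤-4, i=0, swap(0,0) ⇒ [-6, -19, -1, -11, -13, -7, -14, 0, -12, -16, -4]
j=1: -19≤-4, i=1, swap(1,1) ⇒ [-6, -19, -1, -11, -13, -7, -14, 0, -12, -16, -4]
j=2: -1>-4, skip
j=3: -11≤-4, i=2, swap(2,3) ⇒ [-6, -19, -11, -1, -13, -7, -14, 0, -12, -16, -4]
j=4: -13≤-4, i=3, swap(3,4) ⇒ [-6, -19, -11, -13, -1, -7, -14, 0, -12, -16, -4]
j=5: -7≤-4, i=4, swap(4,5) ⇒ [-6, -19, -11, -13, -7, -1, -14, 0, -12, -16, -4]
j=6: -14≤-4, i=5, swap(5,6) ⇒ [-6, -19, -11, -13, -7, -14, -1, 0, -12, -16, -4]
j=7: 0>-4, skip
j=8: -12≤-4, i=6, swap(6,8) ⇒ [-6, -19, -11, -13, -7, -14, -12, 0, -1, -16, -4]
j=9: -16≤-4, i=7, swap(7,9) ⇒ [-6, -19, -11, -13, -7, -14, -12, -16, -1, 0, -4]
swap(8,10) ⇒ [-6, -19, -11, -13, -7, -14, -12, -16, -4, 0, -1]; return 8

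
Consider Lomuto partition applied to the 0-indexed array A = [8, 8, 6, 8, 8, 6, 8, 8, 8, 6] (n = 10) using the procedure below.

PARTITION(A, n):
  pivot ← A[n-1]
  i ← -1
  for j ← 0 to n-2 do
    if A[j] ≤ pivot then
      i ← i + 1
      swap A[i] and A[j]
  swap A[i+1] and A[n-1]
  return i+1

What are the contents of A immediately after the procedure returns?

[6, 6, 6, 8, 8, 8, 8, 8, 8, 8]

pivot = A[9] = 6; i = -1
j=0: A[0]=8 > 6 → no swap
j=1: A[1]=8 > 6 → no swap
j=2: A[2]=6 ≤ 6 → i=0, swap A[0],A[2] → [6, 8, 8, 8, 8, 6, 8, 8, 8, 6]
j=3: A[3]=8 > 6 → no swap
j=4: A[4]=8 > 6 → no swap
j=5: A[5]=6 ≤ 6 → i=1, swap A[1],A[5] → [6, 6, 8, 8, 8, 8, 8, 8, 8, 6]
j=6: A[6]=8 > 6 → no swap
j=7: A[7]=8 > 6 → no swap
j=8: A[8]=8 > 6 → no swap
final swap A[2],A[9] → [6, 6, 6, 8, 8, 8, 8, 8, 8, 8]; return 2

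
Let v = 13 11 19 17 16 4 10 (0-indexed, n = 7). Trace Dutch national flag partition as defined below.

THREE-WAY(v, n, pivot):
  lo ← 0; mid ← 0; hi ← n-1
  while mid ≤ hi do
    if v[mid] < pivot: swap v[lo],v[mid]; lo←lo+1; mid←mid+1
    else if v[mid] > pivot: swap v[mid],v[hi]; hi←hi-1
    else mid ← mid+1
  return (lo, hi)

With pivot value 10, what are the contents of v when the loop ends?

4 10 17 16 19 11 13

pivot = 10; lo=0, mid=0, hi=6
v[mid]=13>10: swap v[0],v[6]; hi=5 → 10 11 19 17 16 4 13
v[mid]=10=10: mid=1
v[mid]=11>10: swap v[1],v[5]; hi=4 → 10 4 19 17 16 11 13
v[mid]=4<10: swap v[0],v[1]; lo=1,mid=2 → 4 10 19 17 16 11 13
v[mid]=19>10: swap v[2],v[4]; hi=3 → 4 10 16 17 19 11 13
v[mid]=16>10: swap v[2],v[3]; hi=2 → 4 10 17 16 19 11 13
v[mid]=17>10: swap v[2],v[2]; hi=1 → 4 10 17 16 19 11 13
end: lo=1, hi=1; v = 4 10 17 16 19 11 13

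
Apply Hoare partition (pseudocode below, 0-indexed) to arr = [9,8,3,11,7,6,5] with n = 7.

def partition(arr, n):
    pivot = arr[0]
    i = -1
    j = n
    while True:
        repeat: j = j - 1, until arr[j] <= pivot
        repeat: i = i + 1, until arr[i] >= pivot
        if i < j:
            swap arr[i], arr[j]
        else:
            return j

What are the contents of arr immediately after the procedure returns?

pivot = arr[0] = 9; i = -1, j = 7
j→6 (arr[6]=5≤9), i→0 (arr[0]=9≥9); i<j, swap → [5,8,3,11,7,6,9]
j→5 (arr[5]=6≤9), i→3 (arr[3]=11≥9); i<j, swap → [5,8,3,6,7,11,9]
j→4, i→5; i≥j, return j=4. arr = [5,8,3,6,7,11,9]

[5,8,3,6,7,11,9]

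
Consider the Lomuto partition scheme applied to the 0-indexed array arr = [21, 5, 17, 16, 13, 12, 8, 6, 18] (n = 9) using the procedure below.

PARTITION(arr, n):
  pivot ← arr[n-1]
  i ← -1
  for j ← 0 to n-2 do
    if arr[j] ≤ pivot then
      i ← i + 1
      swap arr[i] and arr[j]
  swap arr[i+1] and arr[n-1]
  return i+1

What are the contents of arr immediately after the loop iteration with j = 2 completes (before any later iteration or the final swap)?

[5, 17, 21, 16, 13, 12, 8, 6, 18]

pivot=18, i=-1
j=0: 21>18, skip
j=1: 5≤18, i=0, swap(0,1) ⇒ [5, 21, 17, 16, 13, 12, 8, 6, 18]
j=2: 17≤18, i=1, swap(1,2) ⇒ [5, 17, 21, 16, 13, 12, 8, 6, 18]
(after j=2) arr = [5, 17, 21, 16, 13, 12, 8, 6, 18]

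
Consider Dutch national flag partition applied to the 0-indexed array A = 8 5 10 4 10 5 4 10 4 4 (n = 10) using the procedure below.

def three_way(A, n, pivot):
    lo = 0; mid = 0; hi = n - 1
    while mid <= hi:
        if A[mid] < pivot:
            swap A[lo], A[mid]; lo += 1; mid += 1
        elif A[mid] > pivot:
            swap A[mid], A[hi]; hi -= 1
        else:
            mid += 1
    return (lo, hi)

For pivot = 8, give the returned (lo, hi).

(6, 6)

lo=0 mid=0 hi=9
8=8: mid=1
5<8: swap(0,1), lo=1 mid=2 ⇒ 5 8 10 4 10 5 4 10 4 4
10>8: swap(2,9), hi=8 ⇒ 5 8 4 4 10 5 4 10 4 10
4<8: swap(1,2), lo=2 mid=3 ⇒ 5 4 8 4 10 5 4 10 4 10
4<8: swap(2,3), lo=3 mid=4 ⇒ 5 4 4 8 10 5 4 10 4 10
10>8: swap(4,8), hi=7 ⇒ 5 4 4 8 4 5 4 10 10 10
4<8: swap(3,4), lo=4 mid=5 ⇒ 5 4 4 4 8 5 4 10 10 10
5<8: swap(4,5), lo=5 mid=6 ⇒ 5 4 4 4 5 8 4 10 10 10
4<8: swap(5,6), lo=6 mid=7 ⇒ 5 4 4 4 5 4 8 10 10 10
10>8: swap(7,7), hi=6 ⇒ 5 4 4 4 5 4 8 10 10 10
done. lo=6 hi=6; A=5 4 4 4 5 4 8 10 10 10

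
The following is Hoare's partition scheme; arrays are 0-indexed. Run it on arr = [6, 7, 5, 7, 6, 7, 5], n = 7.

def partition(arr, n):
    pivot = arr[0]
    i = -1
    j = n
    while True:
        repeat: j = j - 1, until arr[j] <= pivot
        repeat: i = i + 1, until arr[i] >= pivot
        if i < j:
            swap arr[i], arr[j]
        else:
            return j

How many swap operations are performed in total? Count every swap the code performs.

pivot = arr[0] = 6; i = -1, j = 7
j→6 (arr[6]=5≤6), i→0 (arr[0]=6≥6); i<j, swap → [5, 7, 5, 7, 6, 7, 6]
j→4 (arr[4]=6≤6), i→1 (arr[1]=7≥6); i<j, swap → [5, 6, 5, 7, 7, 7, 6]
j→2, i→3; i≥j, return j=2. arr = [5, 6, 5, 7, 7, 7, 6]

2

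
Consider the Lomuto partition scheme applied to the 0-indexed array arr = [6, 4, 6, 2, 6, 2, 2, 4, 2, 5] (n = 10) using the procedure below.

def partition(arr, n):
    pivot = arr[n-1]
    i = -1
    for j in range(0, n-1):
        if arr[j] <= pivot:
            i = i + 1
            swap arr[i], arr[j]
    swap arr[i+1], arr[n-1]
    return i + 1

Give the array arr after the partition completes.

[4, 2, 2, 2, 4, 2, 5, 6, 6, 6]

pivot = arr[9] = 5; i = -1
j=0: arr[0]=6 > 5 → no swap
j=1: arr[1]=4 ≤ 5 → i=0, swap arr[0],arr[1] → [4, 6, 6, 2, 6, 2, 2, 4, 2, 5]
j=2: arr[2]=6 > 5 → no swap
j=3: arr[3]=2 ≤ 5 → i=1, swap arr[1],arr[3] → [4, 2, 6, 6, 6, 2, 2, 4, 2, 5]
j=4: arr[4]=6 > 5 → no swap
j=5: arr[5]=2 ≤ 5 → i=2, swap arr[2],arr[5] → [4, 2, 2, 6, 6, 6, 2, 4, 2, 5]
j=6: arr[6]=2 ≤ 5 → i=3, swap arr[3],arr[6] → [4, 2, 2, 2, 6, 6, 6, 4, 2, 5]
j=7: arr[7]=4 ≤ 5 → i=4, swap arr[4],arr[7] → [4, 2, 2, 2, 4, 6, 6, 6, 2, 5]
j=8: arr[8]=2 ≤ 5 → i=5, swap arr[5],arr[8] → [4, 2, 2, 2, 4, 2, 6, 6, 6, 5]
final swap arr[6],arr[9] → [4, 2, 2, 2, 4, 2, 5, 6, 6, 6]; return 6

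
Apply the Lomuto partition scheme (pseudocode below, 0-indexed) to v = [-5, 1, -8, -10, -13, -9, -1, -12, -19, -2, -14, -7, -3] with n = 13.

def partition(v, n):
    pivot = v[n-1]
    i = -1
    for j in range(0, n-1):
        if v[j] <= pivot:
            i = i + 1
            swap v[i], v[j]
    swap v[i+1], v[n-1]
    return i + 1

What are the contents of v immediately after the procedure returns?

pivot = v[12] = -3; i = -1
j=0: v[0]=-5 ≤ -3 → i=0, swap v[0],v[0] (no change) → [-5, 1, -8, -10, -13, -9, -1, -12, -19, -2, -14, -7, -3]
j=1: v[1]=1 > -3 → no swap
j=2: v[2]=-8 ≤ -3 → i=1, swap v[1],v[2] → [-5, -8, 1, -10, -13, -9, -1, -12, -19, -2, -14, -7, -3]
j=3: v[3]=-10 ≤ -3 → i=2, swap v[2],v[3] → [-5, -8, -10, 1, -13, -9, -1, -12, -19, -2, -14, -7, -3]
j=4: v[4]=-13 ≤ -3 → i=3, swap v[3],v[4] → [-5, -8, -10, -13, 1, -9, -1, -12, -19, -2, -14, -7, -3]
j=5: v[5]=-9 ≤ -3 → i=4, swap v[4],v[5] → [-5, -8, -10, -13, -9, 1, -1, -12, -19, -2, -14, -7, -3]
j=6: v[6]=-1 > -3 → no swap
j=7: v[7]=-12 ≤ -3 → i=5, swap v[5],v[7] → [-5, -8, -10, -13, -9, -12, -1, 1, -19, -2, -14, -7, -3]
j=8: v[8]=-19 ≤ -3 → i=6, swap v[6],v[8] → [-5, -8, -10, -13, -9, -12, -19, 1, -1, -2, -14, -7, -3]
j=9: v[9]=-2 > -3 → no swap
j=10: v[10]=-14 ≤ -3 → i=7, swap v[7],v[10] → [-5, -8, -10, -13, -9, -12, -19, -14, -1, -2, 1, -7, -3]
j=11: v[11]=-7 ≤ -3 → i=8, swap v[8],v[11] → [-5, -8, -10, -13, -9, -12, -19, -14, -7, -2, 1, -1, -3]
final swap v[9],v[12] → [-5, -8, -10, -13, -9, -12, -19, -14, -7, -3, 1, -1, -2]; return 9

[-5, -8, -10, -13, -9, -12, -19, -14, -7, -3, 1, -1, -2]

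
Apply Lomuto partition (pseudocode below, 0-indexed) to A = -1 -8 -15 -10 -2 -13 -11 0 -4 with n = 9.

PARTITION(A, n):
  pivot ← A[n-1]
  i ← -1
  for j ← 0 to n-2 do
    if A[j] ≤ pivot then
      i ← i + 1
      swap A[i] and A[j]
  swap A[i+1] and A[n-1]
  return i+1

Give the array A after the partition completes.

pivot = A[8] = -4; i = -1
j=0: A[0]=-1 > -4 → no swap
j=1: A[1]=-8 ≤ -4 → i=0, swap A[0],A[1] → -8 -1 -15 -10 -2 -13 -11 0 -4
j=2: A[2]=-15 ≤ -4 → i=1, swap A[1],A[2] → -8 -15 -1 -10 -2 -13 -11 0 -4
j=3: A[3]=-10 ≤ -4 → i=2, swap A[2],A[3] → -8 -15 -10 -1 -2 -13 -11 0 -4
j=4: A[4]=-2 > -4 → no swap
j=5: A[5]=-13 ≤ -4 → i=3, swap A[3],A[5] → -8 -15 -10 -13 -2 -1 -11 0 -4
j=6: A[6]=-11 ≤ -4 → i=4, swap A[4],A[6] → -8 -15 -10 -13 -11 -1 -2 0 -4
j=7: A[7]=0 > -4 → no swap
final swap A[5],A[8] → -8 -15 -10 -13 -11 -4 -2 0 -1; return 5

-8 -15 -10 -13 -11 -4 -2 0 -1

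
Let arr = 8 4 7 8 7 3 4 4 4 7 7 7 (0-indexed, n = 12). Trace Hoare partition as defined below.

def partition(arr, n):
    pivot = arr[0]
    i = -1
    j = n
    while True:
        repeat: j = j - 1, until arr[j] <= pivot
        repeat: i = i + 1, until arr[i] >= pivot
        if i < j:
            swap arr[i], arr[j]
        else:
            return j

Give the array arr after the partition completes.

7 4 7 7 7 3 4 4 4 7 8 8

pivot = arr[0] = 8; i = -1, j = 12
j→11 (arr[11]=7≤8), i→0 (arr[0]=8≥8); i<j, swap → 7 4 7 8 7 3 4 4 4 7 7 8
j→10 (arr[10]=7≤8), i→3 (arr[3]=8≥8); i<j, swap → 7 4 7 7 7 3 4 4 4 7 8 8
j→9, i→10; i≥j, return j=9. arr = 7 4 7 7 7 3 4 4 4 7 8 8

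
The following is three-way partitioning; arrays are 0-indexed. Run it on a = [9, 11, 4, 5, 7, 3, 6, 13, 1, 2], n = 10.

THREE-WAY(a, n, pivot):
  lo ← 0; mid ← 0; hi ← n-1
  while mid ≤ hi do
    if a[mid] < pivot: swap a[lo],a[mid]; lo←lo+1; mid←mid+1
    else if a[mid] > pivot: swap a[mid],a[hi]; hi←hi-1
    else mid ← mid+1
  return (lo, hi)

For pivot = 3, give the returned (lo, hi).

pivot = 3; lo=0, mid=0, hi=9
a[mid]=9>3: swap a[0],a[9]; hi=8 → [2, 11, 4, 5, 7, 3, 6, 13, 1, 9]
a[mid]=2<3: swap a[0],a[0]; lo=1,mid=1 → [2, 11, 4, 5, 7, 3, 6, 13, 1, 9]
a[mid]=11>3: swap a[1],a[8]; hi=7 → [2, 1, 4, 5, 7, 3, 6, 13, 11, 9]
a[mid]=1<3: swap a[1],a[1]; lo=2,mid=2 → [2, 1, 4, 5, 7, 3, 6, 13, 11, 9]
a[mid]=4>3: swap a[2],a[7]; hi=6 → [2, 1, 13, 5, 7, 3, 6, 4, 11, 9]
a[mid]=13>3: swap a[2],a[6]; hi=5 → [2, 1, 6, 5, 7, 3, 13, 4, 11, 9]
a[mid]=6>3: swap a[2],a[5]; hi=4 → [2, 1, 3, 5, 7, 6, 13, 4, 11, 9]
a[mid]=3=3: mid=3
a[mid]=5>3: swap a[3],a[4]; hi=3 → [2, 1, 3, 7, 5, 6, 13, 4, 11, 9]
a[mid]=7>3: swap a[3],a[3]; hi=2 → [2, 1, 3, 7, 5, 6, 13, 4, 11, 9]
end: lo=2, hi=2; a = [2, 1, 3, 7, 5, 6, 13, 4, 11, 9]

(2, 2)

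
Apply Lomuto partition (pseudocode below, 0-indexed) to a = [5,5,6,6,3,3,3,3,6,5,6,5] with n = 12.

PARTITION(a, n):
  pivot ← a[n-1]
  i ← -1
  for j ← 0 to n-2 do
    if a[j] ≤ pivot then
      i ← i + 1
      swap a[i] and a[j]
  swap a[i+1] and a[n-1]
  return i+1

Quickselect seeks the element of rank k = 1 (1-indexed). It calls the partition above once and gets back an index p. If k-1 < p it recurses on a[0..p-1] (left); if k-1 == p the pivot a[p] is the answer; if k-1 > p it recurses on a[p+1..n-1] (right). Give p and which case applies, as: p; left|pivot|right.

pivot=5, i=-1
j=0: 5≤5, i=0, swap(0,0) ⇒ [5,5,6,6,3,3,3,3,6,5,6,5]
j=1: 5≤5, i=1, swap(1,1) ⇒ [5,5,6,6,3,3,3,3,6,5,6,5]
j=2: 6>5, skip
j=3: 6>5, skip
j=4: 3≤5, i=2, swap(2,4) ⇒ [5,5,3,6,6,3,3,3,6,5,6,5]
j=5: 3≤5, i=3, swap(3,5) ⇒ [5,5,3,3,6,6,3,3,6,5,6,5]
j=6: 3≤5, i=4, swap(4,6) ⇒ [5,5,3,3,3,6,6,3,6,5,6,5]
j=7: 3≤5, i=5, swap(5,7) ⇒ [5,5,3,3,3,3,6,6,6,5,6,5]
j=8: 6>5, skip
j=9: 5≤5, i=6, swap(6,9) ⇒ [5,5,3,3,3,3,5,6,6,6,6,5]
j=10: 6>5, skip
swap(7,11) ⇒ [5,5,3,3,3,3,5,5,6,6,6,6]; return 7
p = 7; k-1 = 0 < 7 ⇒ left

7; left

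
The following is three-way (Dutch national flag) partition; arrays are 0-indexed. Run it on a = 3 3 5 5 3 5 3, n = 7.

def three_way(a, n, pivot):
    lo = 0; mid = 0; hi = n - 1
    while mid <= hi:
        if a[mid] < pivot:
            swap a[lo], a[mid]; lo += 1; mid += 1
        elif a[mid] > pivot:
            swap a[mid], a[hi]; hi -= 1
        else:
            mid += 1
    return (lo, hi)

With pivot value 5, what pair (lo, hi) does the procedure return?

lo=0 mid=0 hi=6
3<5: swap(0,0), lo=1 mid=1 ⇒ 3 3 5 5 3 5 3
3<5: swap(1,1), lo=2 mid=2 ⇒ 3 3 5 5 3 5 3
5=5: mid=3
5=5: mid=4
3<5: swap(2,4), lo=3 mid=5 ⇒ 3 3 3 5 5 5 3
5=5: mid=6
3<5: swap(3,6), lo=4 mid=7 ⇒ 3 3 3 3 5 5 5
done. lo=4 hi=6; a=3 3 3 3 5 5 5

(4, 6)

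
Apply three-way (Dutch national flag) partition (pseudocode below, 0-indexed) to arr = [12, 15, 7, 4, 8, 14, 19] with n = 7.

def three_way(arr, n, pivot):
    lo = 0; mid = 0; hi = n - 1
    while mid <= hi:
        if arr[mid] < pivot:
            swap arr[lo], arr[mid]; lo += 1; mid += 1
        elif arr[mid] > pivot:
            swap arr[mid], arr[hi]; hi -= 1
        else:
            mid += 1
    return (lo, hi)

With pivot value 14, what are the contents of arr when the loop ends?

pivot = 14; lo=0, mid=0, hi=6
arr[mid]=12<14: swap arr[0],arr[0]; lo=1,mid=1 → [12, 15, 7, 4, 8, 14, 19]
arr[mid]=15>14: swap arr[1],arr[6]; hi=5 → [12, 19, 7, 4, 8, 14, 15]
arr[mid]=19>14: swap arr[1],arr[5]; hi=4 → [12, 14, 7, 4, 8, 19, 15]
arr[mid]=14=14: mid=2
arr[mid]=7<14: swap arr[1],arr[2]; lo=2,mid=3 → [12, 7, 14, 4, 8, 19, 15]
arr[mid]=4<14: swap arr[2],arr[3]; lo=3,mid=4 → [12, 7, 4, 14, 8, 19, 15]
arr[mid]=8<14: swap arr[3],arr[4]; lo=4,mid=5 → [12, 7, 4, 8, 14, 19, 15]
end: lo=4, hi=4; arr = [12, 7, 4, 8, 14, 19, 15]

[12, 7, 4, 8, 14, 19, 15]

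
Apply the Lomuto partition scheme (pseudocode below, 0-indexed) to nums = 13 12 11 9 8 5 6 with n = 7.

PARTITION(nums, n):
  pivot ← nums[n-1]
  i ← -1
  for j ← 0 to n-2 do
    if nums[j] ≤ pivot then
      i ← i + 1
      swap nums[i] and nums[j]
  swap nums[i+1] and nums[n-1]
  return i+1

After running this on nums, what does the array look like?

5 6 11 9 8 13 12

pivot = nums[6] = 6; i = -1
j=0: nums[0]=13 > 6 → no swap
j=1: nums[1]=12 > 6 → no swap
j=2: nums[2]=11 > 6 → no swap
j=3: nums[3]=9 > 6 → no swap
j=4: nums[4]=8 > 6 → no swap
j=5: nums[5]=5 ≤ 6 → i=0, swap nums[0],nums[5] → 5 12 11 9 8 13 6
final swap nums[1],nums[6] → 5 6 11 9 8 13 12; return 1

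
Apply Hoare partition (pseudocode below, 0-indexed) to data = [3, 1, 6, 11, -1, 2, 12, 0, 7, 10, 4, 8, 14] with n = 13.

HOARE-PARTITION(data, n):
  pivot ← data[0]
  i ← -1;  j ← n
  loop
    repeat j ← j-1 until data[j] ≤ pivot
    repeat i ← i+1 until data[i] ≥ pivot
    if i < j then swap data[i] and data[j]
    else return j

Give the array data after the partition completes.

[0, 1, 2, -1, 11, 6, 12, 3, 7, 10, 4, 8, 14]

pivot=3
j stops at 7 (0), i stops at 0 (3); swap ⇒ [0, 1, 6, 11, -1, 2, 12, 3, 7, 10, 4, 8, 14]
j stops at 5 (2), i stops at 2 (6); swap ⇒ [0, 1, 2, 11, -1, 6, 12, 3, 7, 10, 4, 8, 14]
j stops at 4 (-1), i stops at 3 (11); swap ⇒ [0, 1, 2, -1, 11, 6, 12, 3, 7, 10, 4, 8, 14]
j stops at 3, i stops at 4; i≥j ⇒ return 3. data=[0, 1, 2, -1, 11, 6, 12, 3, 7, 10, 4, 8, 14]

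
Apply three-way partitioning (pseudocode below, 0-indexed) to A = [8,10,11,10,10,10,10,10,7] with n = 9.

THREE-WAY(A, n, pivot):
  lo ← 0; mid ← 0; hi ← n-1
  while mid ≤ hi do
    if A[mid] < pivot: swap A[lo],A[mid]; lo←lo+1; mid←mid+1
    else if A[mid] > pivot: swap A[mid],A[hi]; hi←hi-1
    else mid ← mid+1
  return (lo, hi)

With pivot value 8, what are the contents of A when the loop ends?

[7,8,10,10,10,10,10,11,10]

lo=0 mid=0 hi=8
8=8: mid=1
10>8: swap(1,8), hi=7 ⇒ [8,7,11,10,10,10,10,10,10]
7<8: swap(0,1), lo=1 mid=2 ⇒ [7,8,11,10,10,10,10,10,10]
11>8: swap(2,7), hi=6 ⇒ [7,8,10,10,10,10,10,11,10]
10>8: swap(2,6), hi=5 ⇒ [7,8,10,10,10,10,10,11,10]
10>8: swap(2,5), hi=4 ⇒ [7,8,10,10,10,10,10,11,10]
10>8: swap(2,4), hi=3 ⇒ [7,8,10,10,10,10,10,11,10]
10>8: swap(2,3), hi=2 ⇒ [7,8,10,10,10,10,10,11,10]
10>8: swap(2,2), hi=1 ⇒ [7,8,10,10,10,10,10,11,10]
done. lo=1 hi=1; A=[7,8,10,10,10,10,10,11,10]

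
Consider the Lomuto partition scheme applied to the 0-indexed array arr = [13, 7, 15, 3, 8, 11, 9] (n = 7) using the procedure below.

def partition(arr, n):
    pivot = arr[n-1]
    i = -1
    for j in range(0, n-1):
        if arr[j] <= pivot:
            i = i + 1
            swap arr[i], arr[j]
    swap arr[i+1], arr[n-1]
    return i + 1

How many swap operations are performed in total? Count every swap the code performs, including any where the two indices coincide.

4

pivot = arr[6] = 9; i = -1
j=0: arr[0]=13 > 9 → no swap
j=1: arr[1]=7 ≤ 9 → i=0, swap arr[0],arr[1] → [7, 13, 15, 3, 8, 11, 9]
j=2: arr[2]=15 > 9 → no swap
j=3: arr[3]=3 ≤ 9 → i=1, swap arr[1],arr[3] → [7, 3, 15, 13, 8, 11, 9]
j=4: arr[4]=8 ≤ 9 → i=2, swap arr[2],arr[4] → [7, 3, 8, 13, 15, 11, 9]
j=5: arr[5]=11 > 9 → no swap
final swap arr[3],arr[6] → [7, 3, 8, 9, 15, 11, 13]; return 3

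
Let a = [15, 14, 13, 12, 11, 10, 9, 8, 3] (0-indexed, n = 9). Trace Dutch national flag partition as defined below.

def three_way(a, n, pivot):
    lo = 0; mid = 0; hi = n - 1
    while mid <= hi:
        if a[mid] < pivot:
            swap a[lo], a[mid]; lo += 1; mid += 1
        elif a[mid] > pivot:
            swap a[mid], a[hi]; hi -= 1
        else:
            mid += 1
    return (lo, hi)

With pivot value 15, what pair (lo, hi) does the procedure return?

(8, 8)

pivot = 15; lo=0, mid=0, hi=8
a[mid]=15=15: mid=1
a[mid]=14<15: swap a[0],a[1]; lo=1,mid=2 → [14, 15, 13, 12, 11, 10, 9, 8, 3]
a[mid]=13<15: swap a[1],a[2]; lo=2,mid=3 → [14, 13, 15, 12, 11, 10, 9, 8, 3]
a[mid]=12<15: swap a[2],a[3]; lo=3,mid=4 → [14, 13, 12, 15, 11, 10, 9, 8, 3]
a[mid]=11<15: swap a[3],a[4]; lo=4,mid=5 → [14, 13, 12, 11, 15, 10, 9, 8, 3]
a[mid]=10<15: swap a[4],a[5]; lo=5,mid=6 → [14, 13, 12, 11, 10, 15, 9, 8, 3]
a[mid]=9<15: swap a[5],a[6]; lo=6,mid=7 → [14, 13, 12, 11, 10, 9, 15, 8, 3]
a[mid]=8<15: swap a[6],a[7]; lo=7,mid=8 → [14, 13, 12, 11, 10, 9, 8, 15, 3]
a[mid]=3<15: swap a[7],a[8]; lo=8,mid=9 → [14, 13, 12, 11, 10, 9, 8, 3, 15]
end: lo=8, hi=8; a = [14, 13, 12, 11, 10, 9, 8, 3, 15]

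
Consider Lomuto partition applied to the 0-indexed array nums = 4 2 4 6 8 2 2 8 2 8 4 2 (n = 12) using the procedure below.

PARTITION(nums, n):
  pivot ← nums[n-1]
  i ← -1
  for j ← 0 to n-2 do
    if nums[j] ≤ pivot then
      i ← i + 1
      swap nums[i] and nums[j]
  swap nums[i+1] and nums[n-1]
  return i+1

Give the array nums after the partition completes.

2 2 2 2 2 4 4 8 6 8 4 8

pivot = nums[11] = 2; i = -1
j=0: nums[0]=4 > 2 → no swap
j=1: nums[1]=2 ≤ 2 → i=0, swap nums[0],nums[1] → 2 4 4 6 8 2 2 8 2 8 4 2
j=2: nums[2]=4 > 2 → no swap
j=3: nums[3]=6 > 2 → no swap
j=4: nums[4]=8 > 2 → no swap
j=5: nums[5]=2 ≤ 2 → i=1, swap nums[1],nums[5] → 2 2 4 6 8 4 2 8 2 8 4 2
j=6: nums[6]=2 ≤ 2 → i=2, swap nums[2],nums[6] → 2 2 2 6 8 4 4 8 2 8 4 2
j=7: nums[7]=8 > 2 → no swap
j=8: nums[8]=2 ≤ 2 → i=3, swap nums[3],nums[8] → 2 2 2 2 8 4 4 8 6 8 4 2
j=9: nums[9]=8 > 2 → no swap
j=10: nums[10]=4 > 2 → no swap
final swap nums[4],nums[11] → 2 2 2 2 2 4 4 8 6 8 4 8; return 4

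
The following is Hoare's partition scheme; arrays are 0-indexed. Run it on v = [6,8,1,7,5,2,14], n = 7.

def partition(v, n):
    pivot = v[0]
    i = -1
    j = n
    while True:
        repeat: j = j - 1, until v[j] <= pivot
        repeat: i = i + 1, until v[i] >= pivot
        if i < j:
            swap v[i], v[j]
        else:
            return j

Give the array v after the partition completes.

pivot=6
j stops at 5 (2), i stops at 0 (6); swap ⇒ [2,8,1,7,5,6,14]
j stops at 4 (5), i stops at 1 (8); swap ⇒ [2,5,1,7,8,6,14]
j stops at 2, i stops at 3; i≥j ⇒ return 2. v=[2,5,1,7,8,6,14]

[2,5,1,7,8,6,14]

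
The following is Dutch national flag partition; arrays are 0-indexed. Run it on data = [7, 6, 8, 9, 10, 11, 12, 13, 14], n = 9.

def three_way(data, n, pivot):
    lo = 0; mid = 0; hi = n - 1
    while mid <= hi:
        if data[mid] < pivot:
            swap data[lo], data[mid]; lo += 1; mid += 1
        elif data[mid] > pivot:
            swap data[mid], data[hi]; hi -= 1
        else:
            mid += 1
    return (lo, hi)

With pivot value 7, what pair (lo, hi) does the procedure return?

lo=0 mid=0 hi=8
7=7: mid=1
6<7: swap(0,1), lo=1 mid=2 ⇒ [6, 7, 8, 9, 10, 11, 12, 13, 14]
8>7: swap(2,8), hi=7 ⇒ [6, 7, 14, 9, 10, 11, 12, 13, 8]
14>7: swap(2,7), hi=6 ⇒ [6, 7, 13, 9, 10, 11, 12, 14, 8]
13>7: swap(2,6), hi=5 ⇒ [6, 7, 12, 9, 10, 11, 13, 14, 8]
12>7: swap(2,5), hi=4 ⇒ [6, 7, 11, 9, 10, 12, 13, 14, 8]
11>7: swap(2,4), hi=3 ⇒ [6, 7, 10, 9, 11, 12, 13, 14, 8]
10>7: swap(2,3), hi=2 ⇒ [6, 7, 9, 10, 11, 12, 13, 14, 8]
9>7: swap(2,2), hi=1 ⇒ [6, 7, 9, 10, 11, 12, 13, 14, 8]
done. lo=1 hi=1; data=[6, 7, 9, 10, 11, 12, 13, 14, 8]

(1, 1)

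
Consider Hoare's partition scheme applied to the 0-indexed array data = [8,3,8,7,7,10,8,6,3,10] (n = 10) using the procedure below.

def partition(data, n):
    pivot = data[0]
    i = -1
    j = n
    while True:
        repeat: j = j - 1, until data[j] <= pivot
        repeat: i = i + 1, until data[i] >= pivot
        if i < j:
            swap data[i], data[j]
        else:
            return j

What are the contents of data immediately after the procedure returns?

[3,3,6,7,7,8,10,8,8,10]

pivot = data[0] = 8; i = -1, j = 10
j→8 (data[8]=3≤8), i→0 (data[0]=8≥8); i<j, swap → [3,3,8,7,7,10,8,6,8,10]
j→7 (data[7]=6≤8), i→2 (data[2]=8≥8); i<j, swap → [3,3,6,7,7,10,8,8,8,10]
j→6 (data[6]=8≤8), i→5 (data[5]=10≥8); i<j, swap → [3,3,6,7,7,8,10,8,8,10]
j→5, i→6; i≥j, return j=5. data = [3,3,6,7,7,8,10,8,8,10]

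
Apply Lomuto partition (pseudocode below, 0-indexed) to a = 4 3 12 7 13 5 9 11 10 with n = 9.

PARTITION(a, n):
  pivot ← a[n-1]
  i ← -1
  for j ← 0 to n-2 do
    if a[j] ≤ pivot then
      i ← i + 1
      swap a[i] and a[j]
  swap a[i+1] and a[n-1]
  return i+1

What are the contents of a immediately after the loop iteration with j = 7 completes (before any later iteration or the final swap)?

pivot = a[8] = 10; i = -1
j=0: a[0]=4 ≤ 10 → i=0, swap a[0],a[0] (no change) → 4 3 12 7 13 5 9 11 10
j=1: a[1]=3 ≤ 10 → i=1, swap a[1],a[1] (no change) → 4 3 12 7 13 5 9 11 10
j=2: a[2]=12 > 10 → no swap
j=3: a[3]=7 ≤ 10 → i=2, swap a[2],a[3] → 4 3 7 12 13 5 9 11 10
j=4: a[4]=13 > 10 → no swap
j=5: a[5]=5 ≤ 10 → i=3, swap a[3],a[5] → 4 3 7 5 13 12 9 11 10
j=6: a[6]=9 ≤ 10 → i=4, swap a[4],a[6] → 4 3 7 5 9 12 13 11 10
j=7: a[7]=11 > 10 → no swap
(after j=7) a = 4 3 7 5 9 12 13 11 10

4 3 7 5 9 12 13 11 10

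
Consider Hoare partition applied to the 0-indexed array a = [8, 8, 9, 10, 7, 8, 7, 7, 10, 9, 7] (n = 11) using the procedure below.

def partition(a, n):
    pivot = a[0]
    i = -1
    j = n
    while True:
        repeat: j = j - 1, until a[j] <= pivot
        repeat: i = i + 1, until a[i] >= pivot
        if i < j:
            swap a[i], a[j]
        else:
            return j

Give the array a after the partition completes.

[7, 7, 7, 8, 7, 10, 9, 8, 10, 9, 8]

pivot=8
j stops at 10 (7), i stops at 0 (8); swap ⇒ [7, 8, 9, 10, 7, 8, 7, 7, 10, 9, 8]
j stops at 7 (7), i stops at 1 (8); swap ⇒ [7, 7, 9, 10, 7, 8, 7, 8, 10, 9, 8]
j stops at 6 (7), i stops at 2 (9); swap ⇒ [7, 7, 7, 10, 7, 8, 9, 8, 10, 9, 8]
j stops at 5 (8), i stops at 3 (10); swap ⇒ [7, 7, 7, 8, 7, 10, 9, 8, 10, 9, 8]
j stops at 4, i stops at 5; i≥j ⇒ return 4. a=[7, 7, 7, 8, 7, 10, 9, 8, 10, 9, 8]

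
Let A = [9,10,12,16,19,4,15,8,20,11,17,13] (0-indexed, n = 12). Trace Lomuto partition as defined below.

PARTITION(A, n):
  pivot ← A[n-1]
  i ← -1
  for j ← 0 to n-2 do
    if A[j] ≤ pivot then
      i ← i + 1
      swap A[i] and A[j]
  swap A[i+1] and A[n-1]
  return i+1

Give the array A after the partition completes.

pivot=13, i=-1
j=0: 9≤13, i=0, swap(0,0) ⇒ [9,10,12,16,19,4,15,8,20,11,17,13]
j=1: 10≤13, i=1, swap(1,1) ⇒ [9,10,12,16,19,4,15,8,20,11,17,13]
j=2: 12≤13, i=2, swap(2,2) ⇒ [9,10,12,16,19,4,15,8,20,11,17,13]
j=3: 16>13, skip
j=4: 19>13, skip
j=5: 4≤13, i=3, swap(3,5) ⇒ [9,10,12,4,19,16,15,8,20,11,17,13]
j=6: 15>13, skip
j=7: 8≤13, i=4, swap(4,7) ⇒ [9,10,12,4,8,16,15,19,20,11,17,13]
j=8: 20>13, skip
j=9: 11≤13, i=5, swap(5,9) ⇒ [9,10,12,4,8,11,15,19,20,16,17,13]
j=10: 17>13, skip
swap(6,11) ⇒ [9,10,12,4,8,11,13,19,20,16,17,15]; return 6

[9,10,12,4,8,11,13,19,20,16,17,15]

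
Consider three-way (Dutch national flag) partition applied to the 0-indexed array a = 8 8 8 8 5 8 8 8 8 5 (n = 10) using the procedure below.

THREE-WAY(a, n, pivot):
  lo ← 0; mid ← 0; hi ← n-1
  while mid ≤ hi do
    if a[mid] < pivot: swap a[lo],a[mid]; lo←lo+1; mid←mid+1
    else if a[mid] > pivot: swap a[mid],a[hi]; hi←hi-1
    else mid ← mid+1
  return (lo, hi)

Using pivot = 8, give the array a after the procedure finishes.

5 5 8 8 8 8 8 8 8 8

pivot = 8; lo=0, mid=0, hi=9
a[mid]=8=8: mid=1
a[mid]=8=8: mid=2
a[mid]=8=8: mid=3
a[mid]=8=8: mid=4
a[mid]=5<8: swap a[0],a[4]; lo=1,mid=5 → 5 8 8 8 8 8 8 8 8 5
a[mid]=8=8: mid=6
a[mid]=8=8: mid=7
a[mid]=8=8: mid=8
a[mid]=8=8: mid=9
a[mid]=5<8: swap a[1],a[9]; lo=2,mid=10 → 5 5 8 8 8 8 8 8 8 8
end: lo=2, hi=9; a = 5 5 8 8 8 8 8 8 8 8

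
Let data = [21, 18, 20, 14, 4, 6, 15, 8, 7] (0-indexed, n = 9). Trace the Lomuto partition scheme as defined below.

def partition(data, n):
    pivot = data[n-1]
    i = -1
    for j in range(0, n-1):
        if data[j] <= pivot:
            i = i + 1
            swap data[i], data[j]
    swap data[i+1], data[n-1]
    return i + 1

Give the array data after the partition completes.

pivot = data[8] = 7; i = -1
j=0: data[0]=21 > 7 → no swap
j=1: data[1]=18 > 7 → no swap
j=2: data[2]=20 > 7 → no swap
j=3: data[3]=14 > 7 → no swap
j=4: data[4]=4 ≤ 7 → i=0, swap data[0],data[4] → [4, 18, 20, 14, 21, 6, 15, 8, 7]
j=5: data[5]=6 ≤ 7 → i=1, swap data[1],data[5] → [4, 6, 20, 14, 21, 18, 15, 8, 7]
j=6: data[6]=15 > 7 → no swap
j=7: data[7]=8 > 7 → no swap
final swap data[2],data[8] → [4, 6, 7, 14, 21, 18, 15, 8, 20]; return 2

[4, 6, 7, 14, 21, 18, 15, 8, 20]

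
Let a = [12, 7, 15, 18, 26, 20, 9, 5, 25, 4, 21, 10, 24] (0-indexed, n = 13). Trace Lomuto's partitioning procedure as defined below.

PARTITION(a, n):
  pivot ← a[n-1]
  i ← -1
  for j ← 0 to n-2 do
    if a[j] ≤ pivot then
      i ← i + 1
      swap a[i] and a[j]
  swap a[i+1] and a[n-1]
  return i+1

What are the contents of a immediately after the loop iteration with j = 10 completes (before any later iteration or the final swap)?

[12, 7, 15, 18, 20, 9, 5, 4, 21, 26, 25, 10, 24]

pivot = a[12] = 24; i = -1
j=0: a[0]=12 ≤ 24 → i=0, swap a[0],a[0] (no change) → [12, 7, 15, 18, 26, 20, 9, 5, 25, 4, 21, 10, 24]
j=1: a[1]=7 ≤ 24 → i=1, swap a[1],a[1] (no change) → [12, 7, 15, 18, 26, 20, 9, 5, 25, 4, 21, 10, 24]
j=2: a[2]=15 ≤ 24 → i=2, swap a[2],a[2] (no change) → [12, 7, 15, 18, 26, 20, 9, 5, 25, 4, 21, 10, 24]
j=3: a[3]=18 ≤ 24 → i=3, swap a[3],a[3] (no change) → [12, 7, 15, 18, 26, 20, 9, 5, 25, 4, 21, 10, 24]
j=4: a[4]=26 > 24 → no swap
j=5: a[5]=20 ≤ 24 → i=4, swap a[4],a[5] → [12, 7, 15, 18, 20, 26, 9, 5, 25, 4, 21, 10, 24]
j=6: a[6]=9 ≤ 24 → i=5, swap a[5],a[6] → [12, 7, 15, 18, 20, 9, 26, 5, 25, 4, 21, 10, 24]
j=7: a[7]=5 ≤ 24 → i=6, swap a[6],a[7] → [12, 7, 15, 18, 20, 9, 5, 26, 25, 4, 21, 10, 24]
j=8: a[8]=25 > 24 → no swap
j=9: a[9]=4 ≤ 24 → i=7, swap a[7],a[9] → [12, 7, 15, 18, 20, 9, 5, 4, 25, 26, 21, 10, 24]
j=10: a[10]=21 ≤ 24 → i=8, swap a[8],a[10] → [12, 7, 15, 18, 20, 9, 5, 4, 21, 26, 25, 10, 24]
(after j=10) a = [12, 7, 15, 18, 20, 9, 5, 4, 21, 26, 25, 10, 24]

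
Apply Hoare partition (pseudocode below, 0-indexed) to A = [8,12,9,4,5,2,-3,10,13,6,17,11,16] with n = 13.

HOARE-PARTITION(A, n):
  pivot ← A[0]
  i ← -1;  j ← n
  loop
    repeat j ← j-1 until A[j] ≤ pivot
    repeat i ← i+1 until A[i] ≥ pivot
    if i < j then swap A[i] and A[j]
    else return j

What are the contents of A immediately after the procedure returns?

pivot=8
j stops at 9 (6), i stops at 0 (8); swap ⇒ [6,12,9,4,5,2,-3,10,13,8,17,11,16]
j stops at 6 (-3), i stops at 1 (12); swap ⇒ [6,-3,9,4,5,2,12,10,13,8,17,11,16]
j stops at 5 (2), i stops at 2 (9); swap ⇒ [6,-3,2,4,5,9,12,10,13,8,17,11,16]
j stops at 4, i stops at 5; i≥j ⇒ return 4. A=[6,-3,2,4,5,9,12,10,13,8,17,11,16]

[6,-3,2,4,5,9,12,10,13,8,17,11,16]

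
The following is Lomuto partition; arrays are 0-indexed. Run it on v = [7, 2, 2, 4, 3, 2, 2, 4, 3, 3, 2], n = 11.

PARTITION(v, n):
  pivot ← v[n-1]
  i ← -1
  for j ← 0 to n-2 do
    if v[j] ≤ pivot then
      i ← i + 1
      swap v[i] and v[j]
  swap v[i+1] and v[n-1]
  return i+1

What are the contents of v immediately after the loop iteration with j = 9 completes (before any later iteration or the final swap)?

pivot=2, i=-1
j=0: 7>2, skip
j=1: 2≤2, i=0, swap(0,1) ⇒ [2, 7, 2, 4, 3, 2, 2, 4, 3, 3, 2]
j=2: 2≤2, i=1, swap(1,2) ⇒ [2, 2, 7, 4, 3, 2, 2, 4, 3, 3, 2]
j=3: 4>2, skip
j=4: 3>2, skip
j=5: 2≤2, i=2, swap(2,5) ⇒ [2, 2, 2, 4, 3, 7, 2, 4, 3, 3, 2]
j=6: 2≤2, i=3, swap(3,6) ⇒ [2, 2, 2, 2, 3, 7, 4, 4, 3, 3, 2]
j=7: 4>2, skip
j=8: 3>2, skip
j=9: 3>2, skip
(after j=9) v = [2, 2, 2, 2, 3, 7, 4, 4, 3, 3, 2]

[2, 2, 2, 2, 3, 7, 4, 4, 3, 3, 2]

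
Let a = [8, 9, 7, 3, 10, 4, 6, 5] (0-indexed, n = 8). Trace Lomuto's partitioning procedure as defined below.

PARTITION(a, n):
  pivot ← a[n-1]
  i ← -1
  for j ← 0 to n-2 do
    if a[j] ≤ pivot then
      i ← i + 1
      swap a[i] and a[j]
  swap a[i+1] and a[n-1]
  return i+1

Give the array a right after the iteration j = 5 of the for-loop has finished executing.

pivot = a[7] = 5; i = -1
j=0: a[0]=8 > 5 → no swap
j=1: a[1]=9 > 5 → no swap
j=2: a[2]=7 > 5 → no swap
j=3: a[3]=3 ≤ 5 → i=0, swap a[0],a[3] → [3, 9, 7, 8, 10, 4, 6, 5]
j=4: a[4]=10 > 5 → no swap
j=5: a[5]=4 ≤ 5 → i=1, swap a[1],a[5] → [3, 4, 7, 8, 10, 9, 6, 5]
(after j=5) a = [3, 4, 7, 8, 10, 9, 6, 5]

[3, 4, 7, 8, 10, 9, 6, 5]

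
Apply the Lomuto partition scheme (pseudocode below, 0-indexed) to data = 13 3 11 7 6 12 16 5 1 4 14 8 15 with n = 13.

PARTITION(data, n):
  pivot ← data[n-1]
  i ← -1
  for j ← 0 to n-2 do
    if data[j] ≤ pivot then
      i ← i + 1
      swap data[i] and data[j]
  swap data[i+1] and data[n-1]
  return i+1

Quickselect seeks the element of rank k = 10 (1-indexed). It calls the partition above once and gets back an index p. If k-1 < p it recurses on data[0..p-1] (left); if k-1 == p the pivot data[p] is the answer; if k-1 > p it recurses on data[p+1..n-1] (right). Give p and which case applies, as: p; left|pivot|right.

pivot = data[12] = 15; i = -1
j=0: data[0]=13 ≤ 15 → i=0, swap data[0],data[0] (no change) → 13 3 11 7 6 12 16 5 1 4 14 8 15
j=1: data[1]=3 ≤ 15 → i=1, swap data[1],data[1] (no change) → 13 3 11 7 6 12 16 5 1 4 14 8 15
j=2: data[2]=11 ≤ 15 → i=2, swap data[2],data[2] (no change) → 13 3 11 7 6 12 16 5 1 4 14 8 15
j=3: data[3]=7 ≤ 15 → i=3, swap data[3],data[3] (no change) → 13 3 11 7 6 12 16 5 1 4 14 8 15
j=4: data[4]=6 ≤ 15 → i=4, swap data[4],data[4] (no change) → 13 3 11 7 6 12 16 5 1 4 14 8 15
j=5: data[5]=12 ≤ 15 → i=5, swap data[5],data[5] (no change) → 13 3 11 7 6 12 16 5 1 4 14 8 15
j=6: data[6]=16 > 15 → no swap
j=7: data[7]=5 ≤ 15 → i=6, swap data[6],data[7] → 13 3 11 7 6 12 5 16 1 4 14 8 15
j=8: data[8]=1 ≤ 15 → i=7, swap data[7],data[8] → 13 3 11 7 6 12 5 1 16 4 14 8 15
j=9: data[9]=4 ≤ 15 → i=8, swap data[8],data[9] → 13 3 11 7 6 12 5 1 4 16 14 8 15
j=10: data[10]=14 ≤ 15 → i=9, swap data[9],data[10] → 13 3 11 7 6 12 5 1 4 14 16 8 15
j=11: data[11]=8 ≤ 15 → i=10, swap data[10],data[11] → 13 3 11 7 6 12 5 1 4 14 8 16 15
final swap data[11],data[12] → 13 3 11 7 6 12 5 1 4 14 8 15 16; return 11
p = 11; k-1 = 9 < 11 ⇒ left

11; left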